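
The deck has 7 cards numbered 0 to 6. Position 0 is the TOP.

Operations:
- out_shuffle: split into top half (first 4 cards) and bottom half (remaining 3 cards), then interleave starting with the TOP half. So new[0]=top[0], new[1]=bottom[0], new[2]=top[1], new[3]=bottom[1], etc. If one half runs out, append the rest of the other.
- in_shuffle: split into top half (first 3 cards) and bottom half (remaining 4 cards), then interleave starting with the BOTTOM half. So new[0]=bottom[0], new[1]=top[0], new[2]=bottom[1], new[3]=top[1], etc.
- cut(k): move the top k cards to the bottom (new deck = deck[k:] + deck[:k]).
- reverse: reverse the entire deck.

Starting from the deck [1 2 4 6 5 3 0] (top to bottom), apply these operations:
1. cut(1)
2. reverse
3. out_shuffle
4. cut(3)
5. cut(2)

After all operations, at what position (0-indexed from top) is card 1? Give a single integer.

After op 1 (cut(1)): [2 4 6 5 3 0 1]
After op 2 (reverse): [1 0 3 5 6 4 2]
After op 3 (out_shuffle): [1 6 0 4 3 2 5]
After op 4 (cut(3)): [4 3 2 5 1 6 0]
After op 5 (cut(2)): [2 5 1 6 0 4 3]
Card 1 is at position 2.

Answer: 2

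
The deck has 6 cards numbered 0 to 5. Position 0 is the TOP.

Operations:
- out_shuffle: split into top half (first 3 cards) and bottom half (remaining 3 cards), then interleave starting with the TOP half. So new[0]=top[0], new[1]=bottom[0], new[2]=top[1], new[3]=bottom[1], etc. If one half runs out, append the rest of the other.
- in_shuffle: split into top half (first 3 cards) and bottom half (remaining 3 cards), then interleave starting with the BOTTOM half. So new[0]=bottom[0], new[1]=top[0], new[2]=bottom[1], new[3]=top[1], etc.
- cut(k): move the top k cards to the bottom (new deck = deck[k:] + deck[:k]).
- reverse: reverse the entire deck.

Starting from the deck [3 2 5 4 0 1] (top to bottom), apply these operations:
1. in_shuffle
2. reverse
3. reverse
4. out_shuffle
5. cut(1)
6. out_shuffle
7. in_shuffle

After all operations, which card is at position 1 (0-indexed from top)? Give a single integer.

After op 1 (in_shuffle): [4 3 0 2 1 5]
After op 2 (reverse): [5 1 2 0 3 4]
After op 3 (reverse): [4 3 0 2 1 5]
After op 4 (out_shuffle): [4 2 3 1 0 5]
After op 5 (cut(1)): [2 3 1 0 5 4]
After op 6 (out_shuffle): [2 0 3 5 1 4]
After op 7 (in_shuffle): [5 2 1 0 4 3]
Position 1: card 2.

Answer: 2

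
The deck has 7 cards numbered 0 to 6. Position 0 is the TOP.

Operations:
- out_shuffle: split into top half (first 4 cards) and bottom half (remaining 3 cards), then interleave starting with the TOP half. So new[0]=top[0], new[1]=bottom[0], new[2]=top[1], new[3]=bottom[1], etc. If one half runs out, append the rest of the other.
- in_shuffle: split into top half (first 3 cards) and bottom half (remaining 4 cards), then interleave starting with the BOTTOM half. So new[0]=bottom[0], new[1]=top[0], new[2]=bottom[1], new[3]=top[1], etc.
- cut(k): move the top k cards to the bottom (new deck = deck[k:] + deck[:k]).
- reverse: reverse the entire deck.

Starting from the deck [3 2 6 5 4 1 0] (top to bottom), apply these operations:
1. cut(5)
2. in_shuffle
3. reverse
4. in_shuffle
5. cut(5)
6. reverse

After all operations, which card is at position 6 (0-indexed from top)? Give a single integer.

After op 1 (cut(5)): [1 0 3 2 6 5 4]
After op 2 (in_shuffle): [2 1 6 0 5 3 4]
After op 3 (reverse): [4 3 5 0 6 1 2]
After op 4 (in_shuffle): [0 4 6 3 1 5 2]
After op 5 (cut(5)): [5 2 0 4 6 3 1]
After op 6 (reverse): [1 3 6 4 0 2 5]
Position 6: card 5.

Answer: 5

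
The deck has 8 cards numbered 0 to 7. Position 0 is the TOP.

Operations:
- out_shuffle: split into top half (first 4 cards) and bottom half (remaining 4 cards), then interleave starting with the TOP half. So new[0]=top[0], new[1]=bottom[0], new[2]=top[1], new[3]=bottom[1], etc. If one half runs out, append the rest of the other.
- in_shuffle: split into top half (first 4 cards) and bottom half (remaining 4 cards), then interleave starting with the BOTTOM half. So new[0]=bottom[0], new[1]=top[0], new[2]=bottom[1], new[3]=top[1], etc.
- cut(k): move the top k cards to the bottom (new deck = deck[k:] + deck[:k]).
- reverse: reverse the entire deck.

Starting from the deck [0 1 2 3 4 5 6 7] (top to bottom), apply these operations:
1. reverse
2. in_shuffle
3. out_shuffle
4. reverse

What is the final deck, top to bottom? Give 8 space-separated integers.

Answer: 4 6 0 2 5 7 1 3

Derivation:
After op 1 (reverse): [7 6 5 4 3 2 1 0]
After op 2 (in_shuffle): [3 7 2 6 1 5 0 4]
After op 3 (out_shuffle): [3 1 7 5 2 0 6 4]
After op 4 (reverse): [4 6 0 2 5 7 1 3]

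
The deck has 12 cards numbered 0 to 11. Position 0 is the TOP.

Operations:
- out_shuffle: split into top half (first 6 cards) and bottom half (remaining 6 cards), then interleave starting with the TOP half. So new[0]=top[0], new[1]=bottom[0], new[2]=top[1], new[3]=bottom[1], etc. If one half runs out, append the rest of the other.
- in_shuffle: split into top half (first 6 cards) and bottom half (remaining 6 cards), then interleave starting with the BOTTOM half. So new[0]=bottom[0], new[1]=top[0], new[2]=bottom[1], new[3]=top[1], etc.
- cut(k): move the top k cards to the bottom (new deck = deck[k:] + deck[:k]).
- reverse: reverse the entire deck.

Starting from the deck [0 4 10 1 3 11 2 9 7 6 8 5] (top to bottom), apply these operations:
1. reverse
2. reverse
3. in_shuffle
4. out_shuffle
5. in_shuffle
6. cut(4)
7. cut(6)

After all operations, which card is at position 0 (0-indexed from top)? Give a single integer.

After op 1 (reverse): [5 8 6 7 9 2 11 3 1 10 4 0]
After op 2 (reverse): [0 4 10 1 3 11 2 9 7 6 8 5]
After op 3 (in_shuffle): [2 0 9 4 7 10 6 1 8 3 5 11]
After op 4 (out_shuffle): [2 6 0 1 9 8 4 3 7 5 10 11]
After op 5 (in_shuffle): [4 2 3 6 7 0 5 1 10 9 11 8]
After op 6 (cut(4)): [7 0 5 1 10 9 11 8 4 2 3 6]
After op 7 (cut(6)): [11 8 4 2 3 6 7 0 5 1 10 9]
Position 0: card 11.

Answer: 11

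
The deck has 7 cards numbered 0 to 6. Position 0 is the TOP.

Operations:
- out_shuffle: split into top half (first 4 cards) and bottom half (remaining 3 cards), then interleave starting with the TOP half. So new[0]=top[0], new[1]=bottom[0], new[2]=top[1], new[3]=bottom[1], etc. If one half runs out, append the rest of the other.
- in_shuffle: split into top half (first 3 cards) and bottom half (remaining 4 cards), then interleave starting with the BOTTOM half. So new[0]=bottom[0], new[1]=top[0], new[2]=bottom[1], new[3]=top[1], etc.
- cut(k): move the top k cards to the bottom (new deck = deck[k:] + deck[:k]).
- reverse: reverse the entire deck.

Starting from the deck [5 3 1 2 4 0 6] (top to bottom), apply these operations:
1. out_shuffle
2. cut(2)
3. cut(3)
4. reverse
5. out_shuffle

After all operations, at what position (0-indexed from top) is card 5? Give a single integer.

Answer: 1

Derivation:
After op 1 (out_shuffle): [5 4 3 0 1 6 2]
After op 2 (cut(2)): [3 0 1 6 2 5 4]
After op 3 (cut(3)): [6 2 5 4 3 0 1]
After op 4 (reverse): [1 0 3 4 5 2 6]
After op 5 (out_shuffle): [1 5 0 2 3 6 4]
Card 5 is at position 1.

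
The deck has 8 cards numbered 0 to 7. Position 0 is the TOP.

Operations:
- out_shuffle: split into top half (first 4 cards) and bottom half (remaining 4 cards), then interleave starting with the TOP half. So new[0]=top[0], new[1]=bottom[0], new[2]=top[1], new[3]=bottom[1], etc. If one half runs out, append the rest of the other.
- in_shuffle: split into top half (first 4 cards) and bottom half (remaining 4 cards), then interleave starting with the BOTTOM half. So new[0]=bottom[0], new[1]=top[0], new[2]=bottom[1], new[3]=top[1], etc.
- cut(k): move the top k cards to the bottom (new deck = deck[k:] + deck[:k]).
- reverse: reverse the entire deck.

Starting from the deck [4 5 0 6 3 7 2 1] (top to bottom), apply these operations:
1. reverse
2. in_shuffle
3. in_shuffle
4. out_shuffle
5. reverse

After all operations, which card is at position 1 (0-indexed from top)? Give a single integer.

After op 1 (reverse): [1 2 7 3 6 0 5 4]
After op 2 (in_shuffle): [6 1 0 2 5 7 4 3]
After op 3 (in_shuffle): [5 6 7 1 4 0 3 2]
After op 4 (out_shuffle): [5 4 6 0 7 3 1 2]
After op 5 (reverse): [2 1 3 7 0 6 4 5]
Position 1: card 1.

Answer: 1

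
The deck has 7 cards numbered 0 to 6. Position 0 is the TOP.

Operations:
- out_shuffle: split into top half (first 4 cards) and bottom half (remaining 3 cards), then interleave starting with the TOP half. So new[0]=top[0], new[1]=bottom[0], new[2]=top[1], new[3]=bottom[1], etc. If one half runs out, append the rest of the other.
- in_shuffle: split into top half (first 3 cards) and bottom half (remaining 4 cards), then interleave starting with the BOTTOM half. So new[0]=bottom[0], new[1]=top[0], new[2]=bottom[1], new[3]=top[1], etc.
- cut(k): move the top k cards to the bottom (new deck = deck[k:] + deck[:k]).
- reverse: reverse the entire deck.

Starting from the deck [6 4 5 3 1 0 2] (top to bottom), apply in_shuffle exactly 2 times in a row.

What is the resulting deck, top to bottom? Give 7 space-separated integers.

After op 1 (in_shuffle): [3 6 1 4 0 5 2]
After op 2 (in_shuffle): [4 3 0 6 5 1 2]

Answer: 4 3 0 6 5 1 2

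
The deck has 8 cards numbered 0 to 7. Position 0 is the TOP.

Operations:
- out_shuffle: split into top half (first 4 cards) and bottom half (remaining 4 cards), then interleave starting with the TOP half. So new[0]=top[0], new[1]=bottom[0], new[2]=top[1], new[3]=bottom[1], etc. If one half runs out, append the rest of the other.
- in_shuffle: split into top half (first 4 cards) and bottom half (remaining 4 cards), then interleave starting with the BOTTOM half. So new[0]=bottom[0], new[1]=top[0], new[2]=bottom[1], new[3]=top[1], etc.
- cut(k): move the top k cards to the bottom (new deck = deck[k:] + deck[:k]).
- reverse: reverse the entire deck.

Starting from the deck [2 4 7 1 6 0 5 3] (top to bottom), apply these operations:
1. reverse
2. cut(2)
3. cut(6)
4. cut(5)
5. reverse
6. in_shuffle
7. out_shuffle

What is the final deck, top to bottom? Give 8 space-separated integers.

After op 1 (reverse): [3 5 0 6 1 7 4 2]
After op 2 (cut(2)): [0 6 1 7 4 2 3 5]
After op 3 (cut(6)): [3 5 0 6 1 7 4 2]
After op 4 (cut(5)): [7 4 2 3 5 0 6 1]
After op 5 (reverse): [1 6 0 5 3 2 4 7]
After op 6 (in_shuffle): [3 1 2 6 4 0 7 5]
After op 7 (out_shuffle): [3 4 1 0 2 7 6 5]

Answer: 3 4 1 0 2 7 6 5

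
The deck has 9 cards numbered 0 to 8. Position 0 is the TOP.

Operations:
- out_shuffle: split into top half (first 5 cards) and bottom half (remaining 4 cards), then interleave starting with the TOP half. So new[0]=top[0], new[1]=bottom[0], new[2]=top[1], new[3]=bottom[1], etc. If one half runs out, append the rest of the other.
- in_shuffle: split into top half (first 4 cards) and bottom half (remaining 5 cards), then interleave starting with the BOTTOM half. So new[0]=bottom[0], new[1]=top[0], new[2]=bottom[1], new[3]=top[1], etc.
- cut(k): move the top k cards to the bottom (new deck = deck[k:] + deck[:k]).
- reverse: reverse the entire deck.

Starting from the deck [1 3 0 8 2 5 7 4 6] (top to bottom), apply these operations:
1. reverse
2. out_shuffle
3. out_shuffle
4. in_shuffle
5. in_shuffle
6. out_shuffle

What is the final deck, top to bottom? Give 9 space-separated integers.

After op 1 (reverse): [6 4 7 5 2 8 0 3 1]
After op 2 (out_shuffle): [6 8 4 0 7 3 5 1 2]
After op 3 (out_shuffle): [6 3 8 5 4 1 0 2 7]
After op 4 (in_shuffle): [4 6 1 3 0 8 2 5 7]
After op 5 (in_shuffle): [0 4 8 6 2 1 5 3 7]
After op 6 (out_shuffle): [0 1 4 5 8 3 6 7 2]

Answer: 0 1 4 5 8 3 6 7 2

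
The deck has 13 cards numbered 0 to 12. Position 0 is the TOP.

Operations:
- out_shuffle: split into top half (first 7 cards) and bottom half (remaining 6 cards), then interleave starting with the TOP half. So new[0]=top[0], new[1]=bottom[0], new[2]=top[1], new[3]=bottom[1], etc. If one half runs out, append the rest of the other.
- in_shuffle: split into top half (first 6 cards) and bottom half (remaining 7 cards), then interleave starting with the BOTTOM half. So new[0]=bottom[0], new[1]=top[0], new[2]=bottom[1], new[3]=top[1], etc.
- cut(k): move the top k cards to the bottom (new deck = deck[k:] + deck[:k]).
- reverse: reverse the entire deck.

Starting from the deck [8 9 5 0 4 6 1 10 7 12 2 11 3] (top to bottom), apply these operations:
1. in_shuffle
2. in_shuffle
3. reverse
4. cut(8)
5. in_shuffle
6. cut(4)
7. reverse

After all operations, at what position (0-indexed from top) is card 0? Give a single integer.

Answer: 11

Derivation:
After op 1 (in_shuffle): [1 8 10 9 7 5 12 0 2 4 11 6 3]
After op 2 (in_shuffle): [12 1 0 8 2 10 4 9 11 7 6 5 3]
After op 3 (reverse): [3 5 6 7 11 9 4 10 2 8 0 1 12]
After op 4 (cut(8)): [2 8 0 1 12 3 5 6 7 11 9 4 10]
After op 5 (in_shuffle): [5 2 6 8 7 0 11 1 9 12 4 3 10]
After op 6 (cut(4)): [7 0 11 1 9 12 4 3 10 5 2 6 8]
After op 7 (reverse): [8 6 2 5 10 3 4 12 9 1 11 0 7]
Card 0 is at position 11.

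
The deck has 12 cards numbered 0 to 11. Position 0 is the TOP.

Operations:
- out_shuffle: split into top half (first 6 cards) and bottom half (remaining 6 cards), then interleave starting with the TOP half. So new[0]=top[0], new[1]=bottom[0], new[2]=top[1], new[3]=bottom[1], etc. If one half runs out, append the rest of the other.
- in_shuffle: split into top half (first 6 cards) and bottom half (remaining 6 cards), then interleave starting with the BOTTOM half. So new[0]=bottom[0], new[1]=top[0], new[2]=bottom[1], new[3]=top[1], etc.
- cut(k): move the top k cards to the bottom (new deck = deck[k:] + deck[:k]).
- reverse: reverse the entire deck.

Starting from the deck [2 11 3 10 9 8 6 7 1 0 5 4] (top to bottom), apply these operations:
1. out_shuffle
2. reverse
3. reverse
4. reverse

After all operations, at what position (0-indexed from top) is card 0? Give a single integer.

Answer: 4

Derivation:
After op 1 (out_shuffle): [2 6 11 7 3 1 10 0 9 5 8 4]
After op 2 (reverse): [4 8 5 9 0 10 1 3 7 11 6 2]
After op 3 (reverse): [2 6 11 7 3 1 10 0 9 5 8 4]
After op 4 (reverse): [4 8 5 9 0 10 1 3 7 11 6 2]
Card 0 is at position 4.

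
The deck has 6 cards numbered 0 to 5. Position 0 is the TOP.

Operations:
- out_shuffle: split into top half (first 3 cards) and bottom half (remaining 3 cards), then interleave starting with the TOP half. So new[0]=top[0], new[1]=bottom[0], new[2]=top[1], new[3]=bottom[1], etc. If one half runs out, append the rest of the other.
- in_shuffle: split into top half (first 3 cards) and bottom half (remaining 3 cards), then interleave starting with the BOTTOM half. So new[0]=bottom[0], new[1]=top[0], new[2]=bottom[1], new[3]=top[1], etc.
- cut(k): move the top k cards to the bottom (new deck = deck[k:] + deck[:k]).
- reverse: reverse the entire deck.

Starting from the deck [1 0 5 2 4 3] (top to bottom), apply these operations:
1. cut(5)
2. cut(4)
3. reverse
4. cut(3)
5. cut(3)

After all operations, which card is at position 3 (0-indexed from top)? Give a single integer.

After op 1 (cut(5)): [3 1 0 5 2 4]
After op 2 (cut(4)): [2 4 3 1 0 5]
After op 3 (reverse): [5 0 1 3 4 2]
After op 4 (cut(3)): [3 4 2 5 0 1]
After op 5 (cut(3)): [5 0 1 3 4 2]
Position 3: card 3.

Answer: 3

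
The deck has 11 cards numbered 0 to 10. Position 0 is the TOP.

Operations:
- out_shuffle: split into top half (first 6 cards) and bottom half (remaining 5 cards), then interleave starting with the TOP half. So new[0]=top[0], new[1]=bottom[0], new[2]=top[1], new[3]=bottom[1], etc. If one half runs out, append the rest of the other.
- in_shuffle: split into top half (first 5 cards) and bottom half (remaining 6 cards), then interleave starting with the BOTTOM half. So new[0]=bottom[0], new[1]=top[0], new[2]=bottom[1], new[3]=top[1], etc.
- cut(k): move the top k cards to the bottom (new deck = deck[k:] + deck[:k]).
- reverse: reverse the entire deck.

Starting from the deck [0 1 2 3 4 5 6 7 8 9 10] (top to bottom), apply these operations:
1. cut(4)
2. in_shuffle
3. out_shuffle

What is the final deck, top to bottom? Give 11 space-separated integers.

After op 1 (cut(4)): [4 5 6 7 8 9 10 0 1 2 3]
After op 2 (in_shuffle): [9 4 10 5 0 6 1 7 2 8 3]
After op 3 (out_shuffle): [9 1 4 7 10 2 5 8 0 3 6]

Answer: 9 1 4 7 10 2 5 8 0 3 6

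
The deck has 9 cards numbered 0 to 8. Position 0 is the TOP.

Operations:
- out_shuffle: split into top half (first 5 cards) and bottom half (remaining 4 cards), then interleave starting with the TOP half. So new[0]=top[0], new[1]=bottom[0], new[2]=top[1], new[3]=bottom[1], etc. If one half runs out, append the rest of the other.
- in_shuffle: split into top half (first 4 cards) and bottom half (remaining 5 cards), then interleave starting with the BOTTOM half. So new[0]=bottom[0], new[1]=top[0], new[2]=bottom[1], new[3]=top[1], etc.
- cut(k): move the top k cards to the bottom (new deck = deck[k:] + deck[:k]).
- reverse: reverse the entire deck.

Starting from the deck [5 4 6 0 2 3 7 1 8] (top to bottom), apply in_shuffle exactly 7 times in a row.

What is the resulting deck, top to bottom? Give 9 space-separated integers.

Answer: 2 5 3 4 7 6 1 0 8

Derivation:
After op 1 (in_shuffle): [2 5 3 4 7 6 1 0 8]
After op 2 (in_shuffle): [7 2 6 5 1 3 0 4 8]
After op 3 (in_shuffle): [1 7 3 2 0 6 4 5 8]
After op 4 (in_shuffle): [0 1 6 7 4 3 5 2 8]
After op 5 (in_shuffle): [4 0 3 1 5 6 2 7 8]
After op 6 (in_shuffle): [5 4 6 0 2 3 7 1 8]
After op 7 (in_shuffle): [2 5 3 4 7 6 1 0 8]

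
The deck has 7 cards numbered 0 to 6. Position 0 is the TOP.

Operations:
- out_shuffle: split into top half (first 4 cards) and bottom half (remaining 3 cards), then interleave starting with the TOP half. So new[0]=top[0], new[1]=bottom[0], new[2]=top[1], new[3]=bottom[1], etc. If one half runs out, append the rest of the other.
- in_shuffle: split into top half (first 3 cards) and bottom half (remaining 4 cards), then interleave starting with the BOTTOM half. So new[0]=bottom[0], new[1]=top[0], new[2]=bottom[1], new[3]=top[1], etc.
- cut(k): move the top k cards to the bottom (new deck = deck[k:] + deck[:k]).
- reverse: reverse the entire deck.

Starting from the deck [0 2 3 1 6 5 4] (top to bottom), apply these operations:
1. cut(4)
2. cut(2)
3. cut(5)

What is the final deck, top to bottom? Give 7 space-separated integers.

After op 1 (cut(4)): [6 5 4 0 2 3 1]
After op 2 (cut(2)): [4 0 2 3 1 6 5]
After op 3 (cut(5)): [6 5 4 0 2 3 1]

Answer: 6 5 4 0 2 3 1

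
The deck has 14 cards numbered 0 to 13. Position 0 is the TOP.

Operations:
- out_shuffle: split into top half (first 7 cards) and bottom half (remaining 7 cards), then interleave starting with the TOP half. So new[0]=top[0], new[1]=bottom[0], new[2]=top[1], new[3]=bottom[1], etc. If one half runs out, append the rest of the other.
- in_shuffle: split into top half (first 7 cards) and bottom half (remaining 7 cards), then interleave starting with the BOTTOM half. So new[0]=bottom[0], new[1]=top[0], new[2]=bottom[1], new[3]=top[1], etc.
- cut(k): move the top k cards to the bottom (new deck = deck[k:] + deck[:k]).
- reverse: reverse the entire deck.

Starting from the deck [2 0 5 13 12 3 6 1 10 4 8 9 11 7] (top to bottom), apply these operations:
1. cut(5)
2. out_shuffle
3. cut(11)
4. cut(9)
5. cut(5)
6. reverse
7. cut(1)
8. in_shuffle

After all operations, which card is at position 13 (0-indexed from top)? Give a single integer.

Answer: 7

Derivation:
After op 1 (cut(5)): [3 6 1 10 4 8 9 11 7 2 0 5 13 12]
After op 2 (out_shuffle): [3 11 6 7 1 2 10 0 4 5 8 13 9 12]
After op 3 (cut(11)): [13 9 12 3 11 6 7 1 2 10 0 4 5 8]
After op 4 (cut(9)): [10 0 4 5 8 13 9 12 3 11 6 7 1 2]
After op 5 (cut(5)): [13 9 12 3 11 6 7 1 2 10 0 4 5 8]
After op 6 (reverse): [8 5 4 0 10 2 1 7 6 11 3 12 9 13]
After op 7 (cut(1)): [5 4 0 10 2 1 7 6 11 3 12 9 13 8]
After op 8 (in_shuffle): [6 5 11 4 3 0 12 10 9 2 13 1 8 7]
Position 13: card 7.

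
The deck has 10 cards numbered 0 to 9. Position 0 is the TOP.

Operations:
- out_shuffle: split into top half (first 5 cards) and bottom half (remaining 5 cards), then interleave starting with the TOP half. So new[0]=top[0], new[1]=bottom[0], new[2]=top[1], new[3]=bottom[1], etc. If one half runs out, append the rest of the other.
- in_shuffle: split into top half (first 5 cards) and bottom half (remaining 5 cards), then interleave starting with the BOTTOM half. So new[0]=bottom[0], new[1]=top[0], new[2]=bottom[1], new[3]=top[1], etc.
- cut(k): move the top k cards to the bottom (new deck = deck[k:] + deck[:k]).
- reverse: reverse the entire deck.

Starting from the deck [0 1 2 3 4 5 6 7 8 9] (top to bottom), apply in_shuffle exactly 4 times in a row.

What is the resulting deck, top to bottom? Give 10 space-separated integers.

Answer: 8 6 4 2 0 9 7 5 3 1

Derivation:
After op 1 (in_shuffle): [5 0 6 1 7 2 8 3 9 4]
After op 2 (in_shuffle): [2 5 8 0 3 6 9 1 4 7]
After op 3 (in_shuffle): [6 2 9 5 1 8 4 0 7 3]
After op 4 (in_shuffle): [8 6 4 2 0 9 7 5 3 1]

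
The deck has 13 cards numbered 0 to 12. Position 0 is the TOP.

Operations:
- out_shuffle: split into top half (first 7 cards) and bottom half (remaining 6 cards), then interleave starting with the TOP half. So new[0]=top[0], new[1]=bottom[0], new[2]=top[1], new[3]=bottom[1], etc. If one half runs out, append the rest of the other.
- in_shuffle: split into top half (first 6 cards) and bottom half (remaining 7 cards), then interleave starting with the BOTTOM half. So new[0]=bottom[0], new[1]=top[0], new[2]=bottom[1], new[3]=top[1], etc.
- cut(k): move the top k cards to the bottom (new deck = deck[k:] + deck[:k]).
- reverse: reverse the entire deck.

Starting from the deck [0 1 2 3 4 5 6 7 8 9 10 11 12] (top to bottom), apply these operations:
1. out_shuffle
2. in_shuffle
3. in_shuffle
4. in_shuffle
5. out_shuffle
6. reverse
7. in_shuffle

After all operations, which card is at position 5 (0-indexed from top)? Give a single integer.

After op 1 (out_shuffle): [0 7 1 8 2 9 3 10 4 11 5 12 6]
After op 2 (in_shuffle): [3 0 10 7 4 1 11 8 5 2 12 9 6]
After op 3 (in_shuffle): [11 3 8 0 5 10 2 7 12 4 9 1 6]
After op 4 (in_shuffle): [2 11 7 3 12 8 4 0 9 5 1 10 6]
After op 5 (out_shuffle): [2 0 11 9 7 5 3 1 12 10 8 6 4]
After op 6 (reverse): [4 6 8 10 12 1 3 5 7 9 11 0 2]
After op 7 (in_shuffle): [3 4 5 6 7 8 9 10 11 12 0 1 2]
Position 5: card 8.

Answer: 8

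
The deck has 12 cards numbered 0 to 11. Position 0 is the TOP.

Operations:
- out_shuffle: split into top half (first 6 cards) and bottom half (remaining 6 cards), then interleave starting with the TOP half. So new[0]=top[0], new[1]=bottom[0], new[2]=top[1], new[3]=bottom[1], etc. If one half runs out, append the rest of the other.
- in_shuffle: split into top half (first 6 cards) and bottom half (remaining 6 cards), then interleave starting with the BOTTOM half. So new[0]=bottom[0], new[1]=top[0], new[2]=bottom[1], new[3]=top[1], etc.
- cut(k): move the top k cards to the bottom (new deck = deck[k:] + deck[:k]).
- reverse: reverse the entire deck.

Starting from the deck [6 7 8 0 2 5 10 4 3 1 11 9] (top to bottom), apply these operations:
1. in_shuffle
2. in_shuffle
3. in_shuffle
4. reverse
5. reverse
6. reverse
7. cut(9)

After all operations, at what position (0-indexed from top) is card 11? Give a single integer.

Answer: 5

Derivation:
After op 1 (in_shuffle): [10 6 4 7 3 8 1 0 11 2 9 5]
After op 2 (in_shuffle): [1 10 0 6 11 4 2 7 9 3 5 8]
After op 3 (in_shuffle): [2 1 7 10 9 0 3 6 5 11 8 4]
After op 4 (reverse): [4 8 11 5 6 3 0 9 10 7 1 2]
After op 5 (reverse): [2 1 7 10 9 0 3 6 5 11 8 4]
After op 6 (reverse): [4 8 11 5 6 3 0 9 10 7 1 2]
After op 7 (cut(9)): [7 1 2 4 8 11 5 6 3 0 9 10]
Card 11 is at position 5.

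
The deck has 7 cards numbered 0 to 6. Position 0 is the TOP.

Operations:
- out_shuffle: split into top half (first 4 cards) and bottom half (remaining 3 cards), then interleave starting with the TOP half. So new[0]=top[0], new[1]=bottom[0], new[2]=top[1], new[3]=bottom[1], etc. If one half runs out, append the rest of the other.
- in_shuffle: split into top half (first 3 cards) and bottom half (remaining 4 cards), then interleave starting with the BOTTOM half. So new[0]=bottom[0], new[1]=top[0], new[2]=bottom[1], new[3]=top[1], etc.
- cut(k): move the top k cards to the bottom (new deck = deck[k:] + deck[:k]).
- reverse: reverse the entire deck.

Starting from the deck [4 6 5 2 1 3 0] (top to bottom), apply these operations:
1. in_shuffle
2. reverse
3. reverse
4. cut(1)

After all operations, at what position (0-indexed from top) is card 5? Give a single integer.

Answer: 4

Derivation:
After op 1 (in_shuffle): [2 4 1 6 3 5 0]
After op 2 (reverse): [0 5 3 6 1 4 2]
After op 3 (reverse): [2 4 1 6 3 5 0]
After op 4 (cut(1)): [4 1 6 3 5 0 2]
Card 5 is at position 4.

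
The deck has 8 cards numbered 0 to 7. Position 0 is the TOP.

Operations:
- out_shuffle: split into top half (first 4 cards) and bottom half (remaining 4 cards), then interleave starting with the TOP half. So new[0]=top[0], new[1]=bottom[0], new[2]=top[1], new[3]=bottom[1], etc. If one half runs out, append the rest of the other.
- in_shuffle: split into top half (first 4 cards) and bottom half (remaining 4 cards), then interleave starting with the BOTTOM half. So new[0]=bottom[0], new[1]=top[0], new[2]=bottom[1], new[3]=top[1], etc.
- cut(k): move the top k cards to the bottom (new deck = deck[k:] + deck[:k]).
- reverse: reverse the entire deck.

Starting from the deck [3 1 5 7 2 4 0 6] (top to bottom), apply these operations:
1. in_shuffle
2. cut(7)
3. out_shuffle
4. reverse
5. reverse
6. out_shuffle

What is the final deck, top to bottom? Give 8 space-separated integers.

After op 1 (in_shuffle): [2 3 4 1 0 5 6 7]
After op 2 (cut(7)): [7 2 3 4 1 0 5 6]
After op 3 (out_shuffle): [7 1 2 0 3 5 4 6]
After op 4 (reverse): [6 4 5 3 0 2 1 7]
After op 5 (reverse): [7 1 2 0 3 5 4 6]
After op 6 (out_shuffle): [7 3 1 5 2 4 0 6]

Answer: 7 3 1 5 2 4 0 6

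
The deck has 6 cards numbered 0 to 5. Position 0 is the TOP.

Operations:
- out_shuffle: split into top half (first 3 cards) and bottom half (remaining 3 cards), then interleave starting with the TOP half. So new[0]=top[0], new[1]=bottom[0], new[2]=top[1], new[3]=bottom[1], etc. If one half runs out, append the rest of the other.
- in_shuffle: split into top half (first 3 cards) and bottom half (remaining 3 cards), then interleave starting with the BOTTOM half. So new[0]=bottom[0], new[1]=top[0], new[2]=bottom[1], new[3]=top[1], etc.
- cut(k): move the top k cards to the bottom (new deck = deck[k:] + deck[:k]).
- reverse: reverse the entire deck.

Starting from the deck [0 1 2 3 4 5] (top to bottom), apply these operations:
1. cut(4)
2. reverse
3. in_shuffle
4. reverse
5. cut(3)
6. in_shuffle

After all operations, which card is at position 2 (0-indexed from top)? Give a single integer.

Answer: 4

Derivation:
After op 1 (cut(4)): [4 5 0 1 2 3]
After op 2 (reverse): [3 2 1 0 5 4]
After op 3 (in_shuffle): [0 3 5 2 4 1]
After op 4 (reverse): [1 4 2 5 3 0]
After op 5 (cut(3)): [5 3 0 1 4 2]
After op 6 (in_shuffle): [1 5 4 3 2 0]
Position 2: card 4.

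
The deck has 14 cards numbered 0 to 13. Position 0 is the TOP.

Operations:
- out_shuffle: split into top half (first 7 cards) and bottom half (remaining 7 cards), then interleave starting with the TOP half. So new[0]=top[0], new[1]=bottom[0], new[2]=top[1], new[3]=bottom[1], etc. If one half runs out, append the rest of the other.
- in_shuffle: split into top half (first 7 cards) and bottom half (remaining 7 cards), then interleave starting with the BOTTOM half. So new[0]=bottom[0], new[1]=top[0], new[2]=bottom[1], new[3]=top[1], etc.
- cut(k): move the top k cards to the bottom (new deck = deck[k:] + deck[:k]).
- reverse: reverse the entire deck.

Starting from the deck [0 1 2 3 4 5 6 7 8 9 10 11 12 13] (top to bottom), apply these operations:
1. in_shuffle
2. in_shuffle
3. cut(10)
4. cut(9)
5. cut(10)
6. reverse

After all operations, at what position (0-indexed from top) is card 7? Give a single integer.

Answer: 13

Derivation:
After op 1 (in_shuffle): [7 0 8 1 9 2 10 3 11 4 12 5 13 6]
After op 2 (in_shuffle): [3 7 11 0 4 8 12 1 5 9 13 2 6 10]
After op 3 (cut(10)): [13 2 6 10 3 7 11 0 4 8 12 1 5 9]
After op 4 (cut(9)): [8 12 1 5 9 13 2 6 10 3 7 11 0 4]
After op 5 (cut(10)): [7 11 0 4 8 12 1 5 9 13 2 6 10 3]
After op 6 (reverse): [3 10 6 2 13 9 5 1 12 8 4 0 11 7]
Card 7 is at position 13.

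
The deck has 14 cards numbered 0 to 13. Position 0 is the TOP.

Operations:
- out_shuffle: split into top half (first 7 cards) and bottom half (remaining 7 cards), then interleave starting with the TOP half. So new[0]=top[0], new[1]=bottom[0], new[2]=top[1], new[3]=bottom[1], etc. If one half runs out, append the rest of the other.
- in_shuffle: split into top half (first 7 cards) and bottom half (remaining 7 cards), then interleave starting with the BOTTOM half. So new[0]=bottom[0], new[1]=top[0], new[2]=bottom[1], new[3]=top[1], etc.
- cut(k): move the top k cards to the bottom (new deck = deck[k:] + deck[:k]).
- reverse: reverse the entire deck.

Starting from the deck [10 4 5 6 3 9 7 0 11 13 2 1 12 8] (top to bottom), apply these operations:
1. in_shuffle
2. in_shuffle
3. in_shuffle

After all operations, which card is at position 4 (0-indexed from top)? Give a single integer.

Answer: 13

Derivation:
After op 1 (in_shuffle): [0 10 11 4 13 5 2 6 1 3 12 9 8 7]
After op 2 (in_shuffle): [6 0 1 10 3 11 12 4 9 13 8 5 7 2]
After op 3 (in_shuffle): [4 6 9 0 13 1 8 10 5 3 7 11 2 12]
Position 4: card 13.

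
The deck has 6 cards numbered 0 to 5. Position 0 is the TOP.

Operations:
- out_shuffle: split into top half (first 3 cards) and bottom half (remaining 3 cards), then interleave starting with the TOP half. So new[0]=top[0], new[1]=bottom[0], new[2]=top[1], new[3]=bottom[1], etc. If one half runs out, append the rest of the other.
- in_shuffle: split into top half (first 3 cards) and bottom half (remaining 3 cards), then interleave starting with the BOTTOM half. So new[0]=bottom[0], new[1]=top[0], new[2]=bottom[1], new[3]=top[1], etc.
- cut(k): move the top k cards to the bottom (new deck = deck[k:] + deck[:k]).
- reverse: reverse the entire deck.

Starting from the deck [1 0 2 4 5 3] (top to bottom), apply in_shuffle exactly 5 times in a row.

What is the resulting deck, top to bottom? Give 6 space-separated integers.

After op 1 (in_shuffle): [4 1 5 0 3 2]
After op 2 (in_shuffle): [0 4 3 1 2 5]
After op 3 (in_shuffle): [1 0 2 4 5 3]
After op 4 (in_shuffle): [4 1 5 0 3 2]
After op 5 (in_shuffle): [0 4 3 1 2 5]

Answer: 0 4 3 1 2 5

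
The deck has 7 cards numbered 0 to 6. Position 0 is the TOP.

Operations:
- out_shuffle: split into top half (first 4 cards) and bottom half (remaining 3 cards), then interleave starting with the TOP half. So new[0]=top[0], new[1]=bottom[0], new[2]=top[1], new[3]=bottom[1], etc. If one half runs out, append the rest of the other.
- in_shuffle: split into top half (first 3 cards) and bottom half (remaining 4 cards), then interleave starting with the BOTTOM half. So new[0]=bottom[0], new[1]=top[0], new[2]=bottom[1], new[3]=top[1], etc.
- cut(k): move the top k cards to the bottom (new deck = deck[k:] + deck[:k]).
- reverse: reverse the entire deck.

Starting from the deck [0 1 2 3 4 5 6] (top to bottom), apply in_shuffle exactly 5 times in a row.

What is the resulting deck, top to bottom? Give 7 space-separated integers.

After op 1 (in_shuffle): [3 0 4 1 5 2 6]
After op 2 (in_shuffle): [1 3 5 0 2 4 6]
After op 3 (in_shuffle): [0 1 2 3 4 5 6]
After op 4 (in_shuffle): [3 0 4 1 5 2 6]
After op 5 (in_shuffle): [1 3 5 0 2 4 6]

Answer: 1 3 5 0 2 4 6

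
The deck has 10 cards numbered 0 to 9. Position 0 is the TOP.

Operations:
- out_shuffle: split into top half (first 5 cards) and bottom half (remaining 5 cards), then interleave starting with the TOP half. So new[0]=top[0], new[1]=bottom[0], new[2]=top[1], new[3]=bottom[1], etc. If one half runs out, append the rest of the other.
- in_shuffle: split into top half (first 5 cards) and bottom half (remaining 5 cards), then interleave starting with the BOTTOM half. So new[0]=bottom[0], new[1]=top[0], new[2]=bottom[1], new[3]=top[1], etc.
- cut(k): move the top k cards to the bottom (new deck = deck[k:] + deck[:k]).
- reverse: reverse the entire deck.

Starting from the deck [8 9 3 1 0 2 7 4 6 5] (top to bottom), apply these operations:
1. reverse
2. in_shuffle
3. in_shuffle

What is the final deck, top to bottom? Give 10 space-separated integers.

After op 1 (reverse): [5 6 4 7 2 0 1 3 9 8]
After op 2 (in_shuffle): [0 5 1 6 3 4 9 7 8 2]
After op 3 (in_shuffle): [4 0 9 5 7 1 8 6 2 3]

Answer: 4 0 9 5 7 1 8 6 2 3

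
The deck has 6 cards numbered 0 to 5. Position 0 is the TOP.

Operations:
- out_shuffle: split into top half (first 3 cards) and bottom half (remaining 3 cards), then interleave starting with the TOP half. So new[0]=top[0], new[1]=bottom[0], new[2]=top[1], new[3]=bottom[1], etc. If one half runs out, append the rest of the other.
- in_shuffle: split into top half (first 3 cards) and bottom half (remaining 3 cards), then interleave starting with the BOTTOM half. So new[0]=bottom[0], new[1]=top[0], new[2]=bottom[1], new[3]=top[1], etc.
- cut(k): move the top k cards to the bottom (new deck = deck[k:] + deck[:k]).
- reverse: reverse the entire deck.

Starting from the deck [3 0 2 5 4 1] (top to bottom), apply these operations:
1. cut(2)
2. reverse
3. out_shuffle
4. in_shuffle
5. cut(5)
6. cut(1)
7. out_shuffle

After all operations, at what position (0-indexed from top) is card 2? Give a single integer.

Answer: 3

Derivation:
After op 1 (cut(2)): [2 5 4 1 3 0]
After op 2 (reverse): [0 3 1 4 5 2]
After op 3 (out_shuffle): [0 4 3 5 1 2]
After op 4 (in_shuffle): [5 0 1 4 2 3]
After op 5 (cut(5)): [3 5 0 1 4 2]
After op 6 (cut(1)): [5 0 1 4 2 3]
After op 7 (out_shuffle): [5 4 0 2 1 3]
Card 2 is at position 3.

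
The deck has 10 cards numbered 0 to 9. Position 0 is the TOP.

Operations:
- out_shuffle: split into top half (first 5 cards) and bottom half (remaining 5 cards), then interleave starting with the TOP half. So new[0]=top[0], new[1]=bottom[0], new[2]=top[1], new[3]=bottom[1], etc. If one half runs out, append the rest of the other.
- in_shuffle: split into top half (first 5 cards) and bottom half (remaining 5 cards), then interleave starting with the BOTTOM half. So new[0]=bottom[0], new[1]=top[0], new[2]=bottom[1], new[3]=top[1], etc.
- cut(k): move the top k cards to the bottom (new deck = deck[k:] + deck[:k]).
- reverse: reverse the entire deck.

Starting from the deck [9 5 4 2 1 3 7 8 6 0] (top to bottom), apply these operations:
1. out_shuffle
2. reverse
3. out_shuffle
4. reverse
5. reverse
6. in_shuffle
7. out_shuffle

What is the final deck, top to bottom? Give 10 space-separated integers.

Answer: 5 1 0 8 2 7 4 9 3 6

Derivation:
After op 1 (out_shuffle): [9 3 5 7 4 8 2 6 1 0]
After op 2 (reverse): [0 1 6 2 8 4 7 5 3 9]
After op 3 (out_shuffle): [0 4 1 7 6 5 2 3 8 9]
After op 4 (reverse): [9 8 3 2 5 6 7 1 4 0]
After op 5 (reverse): [0 4 1 7 6 5 2 3 8 9]
After op 6 (in_shuffle): [5 0 2 4 3 1 8 7 9 6]
After op 7 (out_shuffle): [5 1 0 8 2 7 4 9 3 6]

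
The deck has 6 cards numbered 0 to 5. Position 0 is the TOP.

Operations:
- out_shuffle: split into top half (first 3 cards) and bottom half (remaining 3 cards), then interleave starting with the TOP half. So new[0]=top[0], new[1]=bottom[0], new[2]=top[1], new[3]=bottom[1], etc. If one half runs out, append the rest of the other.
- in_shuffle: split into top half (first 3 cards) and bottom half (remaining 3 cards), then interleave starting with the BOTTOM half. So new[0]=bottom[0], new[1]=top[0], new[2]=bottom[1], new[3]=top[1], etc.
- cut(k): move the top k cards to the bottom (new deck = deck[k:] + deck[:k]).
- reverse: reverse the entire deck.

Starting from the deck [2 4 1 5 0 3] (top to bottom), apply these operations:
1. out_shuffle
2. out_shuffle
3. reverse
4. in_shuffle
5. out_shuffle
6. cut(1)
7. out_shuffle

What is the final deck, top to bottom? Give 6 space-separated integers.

Answer: 4 0 3 1 2 5

Derivation:
After op 1 (out_shuffle): [2 5 4 0 1 3]
After op 2 (out_shuffle): [2 0 5 1 4 3]
After op 3 (reverse): [3 4 1 5 0 2]
After op 4 (in_shuffle): [5 3 0 4 2 1]
After op 5 (out_shuffle): [5 4 3 2 0 1]
After op 6 (cut(1)): [4 3 2 0 1 5]
After op 7 (out_shuffle): [4 0 3 1 2 5]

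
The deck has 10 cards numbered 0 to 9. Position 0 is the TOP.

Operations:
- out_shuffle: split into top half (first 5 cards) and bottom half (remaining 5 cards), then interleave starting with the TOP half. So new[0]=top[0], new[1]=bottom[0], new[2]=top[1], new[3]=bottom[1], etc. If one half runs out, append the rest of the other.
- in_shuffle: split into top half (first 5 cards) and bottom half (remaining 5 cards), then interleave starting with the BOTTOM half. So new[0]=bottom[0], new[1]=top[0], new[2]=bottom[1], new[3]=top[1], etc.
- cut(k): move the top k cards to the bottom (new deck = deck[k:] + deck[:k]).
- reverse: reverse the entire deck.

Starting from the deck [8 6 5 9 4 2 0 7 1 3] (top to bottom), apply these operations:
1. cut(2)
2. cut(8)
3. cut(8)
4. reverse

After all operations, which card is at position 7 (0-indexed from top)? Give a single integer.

After op 1 (cut(2)): [5 9 4 2 0 7 1 3 8 6]
After op 2 (cut(8)): [8 6 5 9 4 2 0 7 1 3]
After op 3 (cut(8)): [1 3 8 6 5 9 4 2 0 7]
After op 4 (reverse): [7 0 2 4 9 5 6 8 3 1]
Position 7: card 8.

Answer: 8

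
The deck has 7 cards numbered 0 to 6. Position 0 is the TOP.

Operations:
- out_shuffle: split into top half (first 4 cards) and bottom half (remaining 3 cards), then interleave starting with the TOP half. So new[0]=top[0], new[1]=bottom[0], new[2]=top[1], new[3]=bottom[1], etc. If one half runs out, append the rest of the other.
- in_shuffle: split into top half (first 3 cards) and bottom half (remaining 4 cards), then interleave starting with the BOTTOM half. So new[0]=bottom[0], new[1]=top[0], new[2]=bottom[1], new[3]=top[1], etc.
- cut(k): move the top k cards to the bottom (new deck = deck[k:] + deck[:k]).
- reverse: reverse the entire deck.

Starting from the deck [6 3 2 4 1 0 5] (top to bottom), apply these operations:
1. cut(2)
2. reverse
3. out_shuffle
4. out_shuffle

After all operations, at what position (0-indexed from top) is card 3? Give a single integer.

After op 1 (cut(2)): [2 4 1 0 5 6 3]
After op 2 (reverse): [3 6 5 0 1 4 2]
After op 3 (out_shuffle): [3 1 6 4 5 2 0]
After op 4 (out_shuffle): [3 5 1 2 6 0 4]
Card 3 is at position 0.

Answer: 0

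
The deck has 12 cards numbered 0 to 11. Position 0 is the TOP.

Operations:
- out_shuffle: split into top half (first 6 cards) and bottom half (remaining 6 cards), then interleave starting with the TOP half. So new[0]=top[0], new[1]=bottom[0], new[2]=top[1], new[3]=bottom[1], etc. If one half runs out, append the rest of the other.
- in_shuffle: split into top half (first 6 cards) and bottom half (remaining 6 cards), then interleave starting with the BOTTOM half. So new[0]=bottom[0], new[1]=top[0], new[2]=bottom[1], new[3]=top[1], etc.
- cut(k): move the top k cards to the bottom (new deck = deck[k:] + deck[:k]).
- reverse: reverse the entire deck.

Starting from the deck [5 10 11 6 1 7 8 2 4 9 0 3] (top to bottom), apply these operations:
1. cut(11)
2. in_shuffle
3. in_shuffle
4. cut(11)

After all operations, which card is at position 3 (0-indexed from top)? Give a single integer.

Answer: 11

Derivation:
After op 1 (cut(11)): [3 5 10 11 6 1 7 8 2 4 9 0]
After op 2 (in_shuffle): [7 3 8 5 2 10 4 11 9 6 0 1]
After op 3 (in_shuffle): [4 7 11 3 9 8 6 5 0 2 1 10]
After op 4 (cut(11)): [10 4 7 11 3 9 8 6 5 0 2 1]
Position 3: card 11.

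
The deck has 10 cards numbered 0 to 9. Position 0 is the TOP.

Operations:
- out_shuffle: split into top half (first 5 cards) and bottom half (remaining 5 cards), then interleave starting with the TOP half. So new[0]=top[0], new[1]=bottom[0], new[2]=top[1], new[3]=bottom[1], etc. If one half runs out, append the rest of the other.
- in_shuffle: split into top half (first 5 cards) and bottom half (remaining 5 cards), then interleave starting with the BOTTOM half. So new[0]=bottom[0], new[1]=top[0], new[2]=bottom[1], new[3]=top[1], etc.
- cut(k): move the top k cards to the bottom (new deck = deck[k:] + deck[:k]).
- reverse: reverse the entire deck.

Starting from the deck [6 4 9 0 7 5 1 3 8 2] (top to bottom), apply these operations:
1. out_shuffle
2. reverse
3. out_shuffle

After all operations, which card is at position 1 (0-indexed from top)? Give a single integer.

Answer: 9

Derivation:
After op 1 (out_shuffle): [6 5 4 1 9 3 0 8 7 2]
After op 2 (reverse): [2 7 8 0 3 9 1 4 5 6]
After op 3 (out_shuffle): [2 9 7 1 8 4 0 5 3 6]
Position 1: card 9.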